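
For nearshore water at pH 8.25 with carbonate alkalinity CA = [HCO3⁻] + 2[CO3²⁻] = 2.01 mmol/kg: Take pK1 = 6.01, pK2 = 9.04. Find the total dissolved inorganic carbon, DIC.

DIC = 1.77 mmol/kg

CA = [HCO3⁻] + 2[CO3²⁻] = (α₁ + 2α₂)·DIC
At pH 8.25: [H⁺]/K1 = 10^-2.24 = 0.0057544, K2/[H⁺] = 10^-0.79 = 0.16218
α₁ = 1/(1 + 0.0057544 + 0.16218) = 1/1.1679 = 0.8562; α₂ = α₁·K2/[H⁺] = 0.1389
α₁ + 2α₂ = 1.1339
DIC = CA / (α₁ + 2α₂) = 2.01 / 1.1339 = 1.77 mmol/kg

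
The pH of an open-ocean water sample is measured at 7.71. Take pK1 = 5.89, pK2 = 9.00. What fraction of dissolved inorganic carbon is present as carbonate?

α₂ = 1 / (1 + [H⁺]/K2 + [H⁺]²/(K1K2)) = 1 / (1 + 10^+1.29 + 10^-0.53)
   = 1 / (1 + 19.498 + 0.29512) = 1/20.794 = 0.04809

α₂ = 0.0481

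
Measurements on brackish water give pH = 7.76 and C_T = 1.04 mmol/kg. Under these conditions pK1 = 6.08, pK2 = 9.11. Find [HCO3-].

[HCO3⁻] = 0.976 mmol/kg

α₁ = 1 / (1 + [H⁺]/K1 + K2/[H⁺]) = 1 / (1 + 10^-1.68 + 10^-1.35)
   = 1 / (1 + 0.020893 + 0.044668) = 1/1.0656 = 0.9385
[HCO3⁻] = α₁ × DIC = 0.9385 × 1.04 = 0.976 mmol/kg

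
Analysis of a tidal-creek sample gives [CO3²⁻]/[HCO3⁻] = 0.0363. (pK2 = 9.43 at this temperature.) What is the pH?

pH = 7.99

From K2 = [H⁺][CO3²⁻]/[HCO3⁻]:  pH = pK2 + log₁₀([CO3²⁻]/[HCO3⁻])
log₁₀(0.0363) = -1.440
pH = 9.43 + (-1.440) = 7.99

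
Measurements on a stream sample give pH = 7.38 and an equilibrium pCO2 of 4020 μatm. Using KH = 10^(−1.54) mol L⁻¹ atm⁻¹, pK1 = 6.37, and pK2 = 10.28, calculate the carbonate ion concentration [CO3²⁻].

[CO2*] = KH · pCO2 = 10^(−1.54) × 4020×10^-6 = 1.159×10^-4 mol/L
α₀ = 1/(1 + K1/[H⁺] + K1K2/[H⁺]²) = 1/(1 + 10^+1.01 + 10^-1.89) = 0.08892
DIC = [CO2*]/α₀ = 1.159×10^-4 / 0.08892 = 1.304 mmol/L
[CO3²⁻] = α₂·DIC; α₂ = 0.001146, so [CO3²⁻] = 0.001146 × 1.304 = 0.00149 mmol/L = 1.49 μmol/L

[CO3²⁻] = 1.49 μmol/L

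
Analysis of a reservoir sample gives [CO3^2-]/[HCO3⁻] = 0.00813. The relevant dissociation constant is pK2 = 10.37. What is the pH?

pH = 8.28

From K2 = [H⁺][CO3^2-]/[HCO3⁻]:  pH = pK2 + log₁₀([CO3^2-]/[HCO3⁻])
log₁₀(0.00813) = -2.090
pH = 10.37 + (-2.090) = 8.28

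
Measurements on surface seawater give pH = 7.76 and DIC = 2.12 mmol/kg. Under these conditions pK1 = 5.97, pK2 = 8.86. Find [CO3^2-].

α₂ = 1 / (1 + [H⁺]/K2 + [H⁺]²/(K1K2)) = 1 / (1 + 10^+1.10 + 10^-0.69)
   = 1 / (1 + 12.589 + 0.20417) = 1/13.793 = 0.07250
[CO3²⁻] = α₂ × DIC = 0.07250 × 2.12 = 0.154 mmol/kg

[CO3²⁻] = 0.154 mmol/kg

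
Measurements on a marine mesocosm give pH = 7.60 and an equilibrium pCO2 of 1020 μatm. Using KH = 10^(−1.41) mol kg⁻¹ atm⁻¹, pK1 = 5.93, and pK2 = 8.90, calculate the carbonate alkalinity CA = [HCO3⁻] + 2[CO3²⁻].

CA = 2.04 mmol/kg

[CO2*] = KH · pCO2 = 10^(−1.41) × 1020×10^-6 = 3.968×10^-5 mol/kg
α₀ = 1/(1 + K1/[H⁺] + K1K2/[H⁺]²) = 1/(1 + 10^+1.67 + 10^+0.37) = 0.01995
DIC = [CO2*]/α₀ = 3.968×10^-5 / 0.01995 = 1.989 mmol/kg
CA = (α₁ + 2α₂)·DIC = (0.9333 + 2×0.04677) × 1.989 = 2.04 mmol/kg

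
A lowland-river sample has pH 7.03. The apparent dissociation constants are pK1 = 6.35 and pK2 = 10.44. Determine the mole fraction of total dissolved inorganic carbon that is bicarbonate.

α₁ = 0.827

α₁ = 1 / (1 + [H⁺]/K1 + K2/[H⁺]) = 1 / (1 + 10^-0.68 + 10^-3.41)
   = 1 / (1 + 0.20893 + 0.00038905) = 1/1.2093 = 0.8269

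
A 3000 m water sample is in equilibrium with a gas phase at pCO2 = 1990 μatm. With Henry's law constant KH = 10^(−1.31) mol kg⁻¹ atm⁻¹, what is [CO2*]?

KH = 10^(−1.31) = 4.898×10^-2 mol kg⁻¹ atm⁻¹
[CO2*] = KH · pCO2 = 4.898×10^-2 × 1990×10^-6 atm = 9.75×10^-5 mol/kg

[CO2*] = 97.5 μmol/kg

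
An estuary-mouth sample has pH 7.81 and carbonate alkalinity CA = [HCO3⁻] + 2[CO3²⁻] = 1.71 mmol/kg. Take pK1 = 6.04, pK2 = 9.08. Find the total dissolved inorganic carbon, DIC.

DIC = 1.65 mmol/kg

CA = [HCO3⁻] + 2[CO3²⁻] = (α₁ + 2α₂)·DIC
At pH 7.81: [H⁺]/K1 = 10^-1.77 = 0.016982, K2/[H⁺] = 10^-1.27 = 0.053703
α₁ = 1/(1 + 0.016982 + 0.053703) = 1/1.0707 = 0.9340; α₂ = α₁·K2/[H⁺] = 0.05016
α₁ + 2α₂ = 1.0343
DIC = CA / (α₁ + 2α₂) = 1.71 / 1.0343 = 1.65 mmol/kg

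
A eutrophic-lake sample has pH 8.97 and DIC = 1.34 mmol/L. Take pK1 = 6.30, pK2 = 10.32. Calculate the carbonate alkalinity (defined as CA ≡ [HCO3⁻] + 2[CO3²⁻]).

CA = [HCO3⁻] + 2[CO3²⁻] = (α₁ + 2α₂)·DIC
At pH 8.97: [H⁺]/K1 = 10^-2.67 = 0.0021380, K2/[H⁺] = 10^-1.35 = 0.044668
α₁ = 1/(1 + 0.0021380 + 0.044668) = 1/1.0468 = 0.9553; α₂ = α₁·K2/[H⁺] = 0.04267
α₁ + 2α₂ = 1.0406
CA = 1.0406 × 1.34 = 1.39 mmol/L

CA = 1.39 mmol/L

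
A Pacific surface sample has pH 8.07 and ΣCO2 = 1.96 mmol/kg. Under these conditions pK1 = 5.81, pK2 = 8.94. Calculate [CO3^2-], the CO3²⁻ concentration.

α₂ = 1 / (1 + [H⁺]/K2 + [H⁺]²/(K1K2)) = 1 / (1 + 10^+0.87 + 10^-1.39)
   = 1 / (1 + 7.4131 + 0.040738) = 1/8.4538 = 0.1183
[CO3²⁻] = α₂ × DIC = 0.1183 × 1.96 = 0.232 mmol/kg

[CO3²⁻] = 0.232 mmol/kg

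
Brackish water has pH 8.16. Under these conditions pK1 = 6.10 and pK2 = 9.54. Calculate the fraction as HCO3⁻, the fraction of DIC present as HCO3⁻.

α₁ = 1 / (1 + [H⁺]/K1 + K2/[H⁺]) = 1 / (1 + 10^-2.06 + 10^-1.38)
   = 1 / (1 + 0.0087096 + 0.041687) = 1/1.0504 = 0.9520

α₁ = 0.952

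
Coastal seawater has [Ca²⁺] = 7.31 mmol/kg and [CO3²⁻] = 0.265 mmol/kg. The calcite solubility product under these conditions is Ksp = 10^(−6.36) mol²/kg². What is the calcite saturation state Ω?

Ksp = 10^(−6.36) = 4.365×10^-7
Ω = [Ca²⁺][CO3²⁻]/Ksp = (7.31×10^-3)(0.265×10^-3) / 4.365×10^-7 = 4.44

Ω = 4.44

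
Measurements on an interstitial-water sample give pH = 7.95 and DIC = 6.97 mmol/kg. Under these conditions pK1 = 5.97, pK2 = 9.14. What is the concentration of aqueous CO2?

[CO2*] = 0.0679 mmol/kg

α₀ = 1 / (1 + K1/[H⁺] + K1K2/[H⁺]²) = 1 / (1 + 10^+1.98 + 10^+0.79)
   = 1 / (1 + 95.499 + 6.1660) = 1/102.67 = 0.009740
[CO2*] = α₀ × DIC = 0.009740 × 6.97 = 0.0679 mmol/kg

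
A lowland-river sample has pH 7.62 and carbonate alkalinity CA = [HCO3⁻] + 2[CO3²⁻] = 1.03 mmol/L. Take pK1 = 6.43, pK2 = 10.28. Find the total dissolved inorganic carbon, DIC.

DIC = 1.09 mmol/L

CA = [HCO3⁻] + 2[CO3²⁻] = (α₁ + 2α₂)·DIC
At pH 7.62: [H⁺]/K1 = 10^-1.19 = 0.064565, K2/[H⁺] = 10^-2.66 = 0.0021878
α₁ = 1/(1 + 0.064565 + 0.0021878) = 1/1.0668 = 0.9374; α₂ = α₁·K2/[H⁺] = 0.002051
α₁ + 2α₂ = 0.9415
DIC = CA / (α₁ + 2α₂) = 1.03 / 0.9415 = 1.09 mmol/L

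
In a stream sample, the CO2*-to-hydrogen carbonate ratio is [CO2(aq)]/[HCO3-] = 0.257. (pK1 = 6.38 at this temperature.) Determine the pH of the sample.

pH = 6.97

From K1 = [H⁺][HCO3-]/[CO2(aq)]:  pH = pK1 − log₁₀([CO2(aq)]/[HCO3-])
log₁₀(0.257) = -0.590
pH = 6.38 − (-0.590) = 6.97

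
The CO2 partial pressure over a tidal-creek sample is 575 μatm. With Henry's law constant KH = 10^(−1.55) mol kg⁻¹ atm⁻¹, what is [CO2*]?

KH = 10^(−1.55) = 2.818×10^-2 mol kg⁻¹ atm⁻¹
[CO2*] = KH · pCO2 = 2.818×10^-2 × 575×10^-6 atm = 1.62×10^-5 mol/kg

[CO2*] = 16.2 μmol/kg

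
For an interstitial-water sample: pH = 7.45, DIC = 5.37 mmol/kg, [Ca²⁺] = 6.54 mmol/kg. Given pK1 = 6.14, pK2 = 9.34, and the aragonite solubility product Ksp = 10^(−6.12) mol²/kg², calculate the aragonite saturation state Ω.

α₂ = 1 / (1 + [H⁺]/K2 + [H⁺]²/(K1K2)) = 1 / (1 + 10^+1.89 + 10^+0.58)
   = 1 / (1 + 77.625 + 3.8019) = 1/82.427 = 0.01213
[CO3²⁻] = α₂ × DIC = 0.01213 × 5.37 = 0.06515 mmol/kg
Ksp = 10^(−6.12) = 7.586×10^-7
Ω = [Ca²⁺][CO3²⁻]/Ksp = (6.54×10^-3)(6.515×10^-5) / 7.586×10^-7 = 0.562

Ω = 0.562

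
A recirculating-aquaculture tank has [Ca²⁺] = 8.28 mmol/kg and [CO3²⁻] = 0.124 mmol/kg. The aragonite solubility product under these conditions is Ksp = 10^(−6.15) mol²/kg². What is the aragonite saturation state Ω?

Ksp = 10^(−6.15) = 7.079×10^-7
Ω = [Ca²⁺][CO3²⁻]/Ksp = (8.28×10^-3)(0.124×10^-3) / 7.079×10^-7 = 1.45

Ω = 1.45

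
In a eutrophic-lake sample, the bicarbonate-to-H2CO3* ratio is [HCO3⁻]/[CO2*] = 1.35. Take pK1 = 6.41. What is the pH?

pH = 6.54

From K1 = [H⁺][HCO3⁻]/[CO2*]:  pH = pK1 + log₁₀([HCO3⁻]/[CO2*])
log₁₀(1.35) = +0.130
pH = 6.41 + (+0.130) = 6.54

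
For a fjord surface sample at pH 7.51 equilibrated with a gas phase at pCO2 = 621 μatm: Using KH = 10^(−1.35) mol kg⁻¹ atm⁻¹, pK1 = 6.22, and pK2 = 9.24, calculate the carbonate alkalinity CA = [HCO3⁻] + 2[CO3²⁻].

[CO2*] = KH · pCO2 = 10^(−1.35) × 621×10^-6 = 2.774×10^-5 mol/kg
α₀ = 1/(1 + K1/[H⁺] + K1K2/[H⁺]²) = 1/(1 + 10^+1.29 + 10^-0.44) = 0.04794
DIC = [CO2*]/α₀ = 2.774×10^-5 / 0.04794 = 0.5787 mmol/kg
CA = (α₁ + 2α₂)·DIC = (0.9347 + 2×0.01740) × 0.5787 = 0.561 mmol/kg

CA = 0.561 mmol/kg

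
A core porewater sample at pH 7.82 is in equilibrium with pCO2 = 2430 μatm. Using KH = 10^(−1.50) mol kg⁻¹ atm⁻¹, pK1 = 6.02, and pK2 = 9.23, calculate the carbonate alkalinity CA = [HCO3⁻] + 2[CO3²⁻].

CA = 5.23 mmol/kg

[CO2*] = KH · pCO2 = 10^(−1.50) × 2430×10^-6 = 7.684×10^-5 mol/kg
α₀ = 1/(1 + K1/[H⁺] + K1K2/[H⁺]²) = 1/(1 + 10^+1.80 + 10^+0.39) = 0.01503
DIC = [CO2*]/α₀ = 7.684×10^-5 / 0.01503 = 5.114 mmol/kg
CA = (α₁ + 2α₂)·DIC = (0.9481 + 2×0.03688) × 5.114 = 5.23 mmol/kg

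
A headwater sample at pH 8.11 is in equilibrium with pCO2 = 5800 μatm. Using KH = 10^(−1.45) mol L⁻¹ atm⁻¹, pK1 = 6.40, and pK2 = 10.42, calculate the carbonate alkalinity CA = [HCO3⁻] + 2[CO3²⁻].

CA = 10.7 mmol/L

[CO2*] = KH · pCO2 = 10^(−1.45) × 5800×10^-6 = 2.058×10^-4 mol/L
α₀ = 1/(1 + K1/[H⁺] + K1K2/[H⁺]²) = 1/(1 + 10^+1.71 + 10^-0.60) = 0.01903
DIC = [CO2*]/α₀ = 2.058×10^-4 / 0.01903 = 10.81 mmol/L
CA = (α₁ + 2α₂)·DIC = (0.9762 + 2×0.004781) × 10.81 = 10.7 mmol/L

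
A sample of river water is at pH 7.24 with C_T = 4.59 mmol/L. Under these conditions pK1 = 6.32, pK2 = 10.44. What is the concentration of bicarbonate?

α₁ = 1 / (1 + [H⁺]/K1 + K2/[H⁺]) = 1 / (1 + 10^-0.92 + 10^-3.20)
   = 1 / (1 + 0.12023 + 0.00063096) = 1/1.1209 = 0.8922
[HCO3⁻] = α₁ × DIC = 0.8922 × 4.59 = 4.10 mmol/L

[HCO3⁻] = 4.10 mmol/L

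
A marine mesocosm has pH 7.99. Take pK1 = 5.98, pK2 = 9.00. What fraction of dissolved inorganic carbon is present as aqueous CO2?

α₀ = 1 / (1 + K1/[H⁺] + K1K2/[H⁺]²) = 1 / (1 + 10^+2.01 + 10^+1.00)
   = 1 / (1 + 102.33 + 10.000) = 1/113.33 = 0.008824

α₀ = 0.00882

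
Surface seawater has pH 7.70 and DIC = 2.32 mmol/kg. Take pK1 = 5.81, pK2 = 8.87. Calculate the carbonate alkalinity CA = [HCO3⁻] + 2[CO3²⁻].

CA = 2.44 mmol/kg

CA = [HCO3⁻] + 2[CO3²⁻] = (α₁ + 2α₂)·DIC
At pH 7.70: [H⁺]/K1 = 10^-1.89 = 0.012882, K2/[H⁺] = 10^-1.17 = 0.067608
α₁ = 1/(1 + 0.012882 + 0.067608) = 1/1.0805 = 0.9255; α₂ = α₁·K2/[H⁺] = 0.06257
α₁ + 2α₂ = 1.0506
CA = 1.0506 × 2.32 = 2.44 mmol/kg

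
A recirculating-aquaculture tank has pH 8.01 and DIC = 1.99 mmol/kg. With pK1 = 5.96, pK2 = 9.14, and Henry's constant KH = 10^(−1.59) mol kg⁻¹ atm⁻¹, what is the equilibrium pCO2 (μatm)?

α₀ = 1 / (1 + K1/[H⁺] + K1K2/[H⁺]²) = 1 / (1 + 10^+2.05 + 10^+0.92)
   = 1 / (1 + 112.20 + 8.3176) = 1/121.52 = 0.008229
[CO2*] = α₀ × DIC = 0.008229 × 1.99 = 0.01638 mmol/kg = 16.38 μmol/kg
pCO2 = [CO2*]/KH = 1.638×10^-5 / 2.570×10^-2 = 637 μatm

pCO2 = 637 μatm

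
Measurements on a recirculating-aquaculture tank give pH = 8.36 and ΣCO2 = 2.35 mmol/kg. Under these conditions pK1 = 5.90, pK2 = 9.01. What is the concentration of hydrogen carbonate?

α₁ = 1 / (1 + [H⁺]/K1 + K2/[H⁺]) = 1 / (1 + 10^-2.46 + 10^-0.65)
   = 1 / (1 + 0.0034674 + 0.22387) = 1/1.2273 = 0.8148
[HCO3⁻] = α₁ × DIC = 0.8148 × 2.35 = 1.91 mmol/kg

[HCO3⁻] = 1.91 mmol/kg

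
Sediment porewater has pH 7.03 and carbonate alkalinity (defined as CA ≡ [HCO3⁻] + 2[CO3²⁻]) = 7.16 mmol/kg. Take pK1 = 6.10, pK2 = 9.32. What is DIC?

CA = [HCO3⁻] + 2[CO3²⁻] = (α₁ + 2α₂)·DIC
At pH 7.03: [H⁺]/K1 = 10^-0.93 = 0.11749, K2/[H⁺] = 10^-2.29 = 0.0051286
α₁ = 1/(1 + 0.11749 + 0.0051286) = 1/1.1226 = 0.8908; α₂ = α₁·K2/[H⁺] = 0.004568
α₁ + 2α₂ = 0.8999
DIC = CA / (α₁ + 2α₂) = 7.16 / 0.8999 = 7.96 mmol/kg

DIC = 7.96 mmol/kg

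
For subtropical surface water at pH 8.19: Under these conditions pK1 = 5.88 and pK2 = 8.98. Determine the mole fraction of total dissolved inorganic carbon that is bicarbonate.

α₁ = 1 / (1 + [H⁺]/K1 + K2/[H⁺]) = 1 / (1 + 10^-2.31 + 10^-0.79)
   = 1 / (1 + 0.0048978 + 0.16218) = 1/1.1671 = 0.8568

α₁ = 0.857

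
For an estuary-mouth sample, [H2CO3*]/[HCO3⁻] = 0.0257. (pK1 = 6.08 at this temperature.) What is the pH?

From K1 = [H⁺][HCO3⁻]/[H2CO3*]:  pH = pK1 − log₁₀([H2CO3*]/[HCO3⁻])
log₁₀(0.0257) = -1.590
pH = 6.08 − (-1.590) = 7.67

pH = 7.67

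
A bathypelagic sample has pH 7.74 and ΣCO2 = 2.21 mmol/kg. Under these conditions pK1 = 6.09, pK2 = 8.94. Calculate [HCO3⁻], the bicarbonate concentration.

α₁ = 1 / (1 + [H⁺]/K1 + K2/[H⁺]) = 1 / (1 + 10^-1.65 + 10^-1.20)
   = 1 / (1 + 0.022387 + 0.063096) = 1/1.0855 = 0.9212
[HCO3⁻] = α₁ × DIC = 0.9212 × 2.21 = 2.04 mmol/kg

[HCO3⁻] = 2.04 mmol/kg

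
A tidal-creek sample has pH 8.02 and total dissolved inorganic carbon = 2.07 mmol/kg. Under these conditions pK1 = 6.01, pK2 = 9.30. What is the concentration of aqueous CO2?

[CO2*] = 19.0 μmol/kg

α₀ = 1 / (1 + K1/[H⁺] + K1K2/[H⁺]²) = 1 / (1 + 10^+2.01 + 10^+0.73)
   = 1 / (1 + 102.33 + 5.3703) = 1/108.70 = 0.009200
[CO2*] = α₀ × DIC = 0.009200 × 2.07 = 0.0190 mmol/kg = 19.0 μmol/kg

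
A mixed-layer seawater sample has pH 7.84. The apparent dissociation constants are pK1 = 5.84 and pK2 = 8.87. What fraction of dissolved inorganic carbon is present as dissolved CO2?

α₀ = 1 / (1 + K1/[H⁺] + K1K2/[H⁺]²) = 1 / (1 + 10^+2.00 + 10^+0.97)
   = 1 / (1 + 100.00 + 9.3325) = 1/110.33 = 0.009064

α₀ = 0.00906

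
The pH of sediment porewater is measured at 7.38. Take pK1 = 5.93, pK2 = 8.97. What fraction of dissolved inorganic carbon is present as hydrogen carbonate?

α₁ = 0.942

α₁ = 1 / (1 + [H⁺]/K1 + K2/[H⁺]) = 1 / (1 + 10^-1.45 + 10^-1.59)
   = 1 / (1 + 0.035481 + 0.025704) = 1/1.0612 = 0.9423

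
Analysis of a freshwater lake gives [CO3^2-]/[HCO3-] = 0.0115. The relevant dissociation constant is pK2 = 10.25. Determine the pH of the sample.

From K2 = [H⁺][CO3^2-]/[HCO3-]:  pH = pK2 + log₁₀([CO3^2-]/[HCO3-])
log₁₀(0.0115) = -1.939
pH = 10.25 + (-1.939) = 8.31

pH = 8.31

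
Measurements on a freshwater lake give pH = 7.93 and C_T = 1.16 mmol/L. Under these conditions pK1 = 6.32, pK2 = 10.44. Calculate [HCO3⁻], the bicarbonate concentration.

[HCO3⁻] = 1.13 mmol/L

α₁ = 1 / (1 + [H⁺]/K1 + K2/[H⁺]) = 1 / (1 + 10^-1.61 + 10^-2.51)
   = 1 / (1 + 0.024547 + 0.0030903) = 1/1.0276 = 0.9731
[HCO3⁻] = α₁ × DIC = 0.9731 × 1.16 = 1.13 mmol/L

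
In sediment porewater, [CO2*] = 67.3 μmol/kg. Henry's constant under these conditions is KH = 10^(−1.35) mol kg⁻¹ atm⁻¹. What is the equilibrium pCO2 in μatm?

pCO2 = 1510 μatm

KH = 10^(−1.35) = 4.467×10^-2 mol kg⁻¹ atm⁻¹
pCO2 = [CO2*]/KH = 67.3×10^-6 / 4.467×10^-2 = 1.51×10^-3 atm = 1510 μatm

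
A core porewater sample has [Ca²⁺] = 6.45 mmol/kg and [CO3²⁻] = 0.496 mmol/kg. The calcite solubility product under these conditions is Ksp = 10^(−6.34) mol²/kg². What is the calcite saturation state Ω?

Ksp = 10^(−6.34) = 4.571×10^-7
Ω = [Ca²⁺][CO3²⁻]/Ksp = (6.45×10^-3)(0.496×10^-3) / 4.571×10^-7 = 7.00

Ω = 7.00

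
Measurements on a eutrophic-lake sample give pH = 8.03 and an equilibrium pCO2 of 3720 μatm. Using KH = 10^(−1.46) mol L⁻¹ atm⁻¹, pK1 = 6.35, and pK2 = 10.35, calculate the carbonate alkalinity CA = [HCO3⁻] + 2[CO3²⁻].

CA = 6.23 mmol/L

[CO2*] = KH · pCO2 = 10^(−1.46) × 3720×10^-6 = 1.290×10^-4 mol/L
α₀ = 1/(1 + K1/[H⁺] + K1K2/[H⁺]²) = 1/(1 + 10^+1.68 + 10^-0.64) = 0.02037
DIC = [CO2*]/α₀ = 1.290×10^-4 / 0.02037 = 6.332 mmol/L
CA = (α₁ + 2α₂)·DIC = (0.9750 + 2×0.004666) × 6.332 = 6.23 mmol/L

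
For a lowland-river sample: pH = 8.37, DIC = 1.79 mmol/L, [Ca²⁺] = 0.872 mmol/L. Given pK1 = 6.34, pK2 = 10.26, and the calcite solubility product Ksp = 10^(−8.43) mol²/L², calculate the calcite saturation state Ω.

α₂ = 1 / (1 + [H⁺]/K2 + [H⁺]²/(K1K2)) = 1 / (1 + 10^+1.89 + 10^-0.14)
   = 1 / (1 + 77.625 + 0.72444) = 1/79.349 = 0.01260
[CO3²⁻] = α₂ × DIC = 0.01260 × 1.79 = 0.02256 mmol/L
Ksp = 10^(−8.43) = 3.715×10^-9
Ω = [Ca²⁺][CO3²⁻]/Ksp = (0.872×10^-3)(2.256×10^-5) / 3.715×10^-9 = 5.29

Ω = 5.29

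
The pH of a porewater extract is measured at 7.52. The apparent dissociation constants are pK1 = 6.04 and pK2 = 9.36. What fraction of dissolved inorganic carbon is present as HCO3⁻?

α₁ = 0.955

α₁ = 1 / (1 + [H⁺]/K1 + K2/[H⁺]) = 1 / (1 + 10^-1.48 + 10^-1.84)
   = 1 / (1 + 0.033113 + 0.014454) = 1/1.0476 = 0.9546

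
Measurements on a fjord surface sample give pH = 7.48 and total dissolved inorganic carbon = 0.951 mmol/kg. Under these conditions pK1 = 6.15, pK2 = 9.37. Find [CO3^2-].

[CO3²⁻] = 11.6 μmol/kg

α₂ = 1 / (1 + [H⁺]/K2 + [H⁺]²/(K1K2)) = 1 / (1 + 10^+1.89 + 10^+0.56)
   = 1 / (1 + 77.625 + 3.6308) = 1/82.255 = 0.01216
[CO3²⁻] = α₂ × DIC = 0.01216 × 0.951 = 0.0116 mmol/kg = 11.6 μmol/kg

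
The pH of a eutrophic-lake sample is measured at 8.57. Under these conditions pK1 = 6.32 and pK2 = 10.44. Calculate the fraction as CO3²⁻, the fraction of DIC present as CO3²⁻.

α₂ = 1 / (1 + [H⁺]/K2 + [H⁺]²/(K1K2)) = 1 / (1 + 10^+1.87 + 10^-0.38)
   = 1 / (1 + 74.131 + 0.41687) = 1/75.548 = 0.01324

α₂ = 0.0132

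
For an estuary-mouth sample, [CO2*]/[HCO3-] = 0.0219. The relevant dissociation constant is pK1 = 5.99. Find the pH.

pH = 7.65

From K1 = [H⁺][HCO3-]/[CO2*]:  pH = pK1 − log₁₀([CO2*]/[HCO3-])
log₁₀(0.0219) = -1.660
pH = 5.99 − (-1.660) = 7.65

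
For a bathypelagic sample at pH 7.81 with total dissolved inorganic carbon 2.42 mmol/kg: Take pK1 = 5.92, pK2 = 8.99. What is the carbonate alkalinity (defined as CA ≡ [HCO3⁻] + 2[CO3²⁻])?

CA = 2.54 mmol/kg

CA = [HCO3⁻] + 2[CO3²⁻] = (α₁ + 2α₂)·DIC
At pH 7.81: [H⁺]/K1 = 10^-1.89 = 0.012882, K2/[H⁺] = 10^-1.18 = 0.066069
α₁ = 1/(1 + 0.012882 + 0.066069) = 1/1.0790 = 0.9268; α₂ = α₁·K2/[H⁺] = 0.06123
α₁ + 2α₂ = 1.0493
CA = 1.0493 × 2.42 = 2.54 mmol/kg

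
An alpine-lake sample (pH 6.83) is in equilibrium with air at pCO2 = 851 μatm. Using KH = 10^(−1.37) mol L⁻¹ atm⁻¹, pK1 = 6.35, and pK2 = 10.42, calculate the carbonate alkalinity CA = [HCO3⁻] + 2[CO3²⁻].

[CO2*] = KH · pCO2 = 10^(−1.37) × 851×10^-6 = 3.630×10^-5 mol/L
α₀ = 1/(1 + K1/[H⁺] + K1K2/[H⁺]²) = 1/(1 + 10^+0.48 + 10^-3.11) = 0.2487
DIC = [CO2*]/α₀ = 3.630×10^-5 / 0.2487 = 0.1460 mmol/L
CA = (α₁ + 2α₂)·DIC = (0.7511 + 2×0.0001931) × 0.1460 = 0.110 mmol/L

CA = 0.110 mmol/L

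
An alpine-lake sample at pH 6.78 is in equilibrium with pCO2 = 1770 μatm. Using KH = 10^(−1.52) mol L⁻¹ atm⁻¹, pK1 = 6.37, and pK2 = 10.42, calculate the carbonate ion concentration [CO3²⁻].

[CO3²⁻] = 0.0315 μmol/L

[CO2*] = KH · pCO2 = 10^(−1.52) × 1770×10^-6 = 5.345×10^-5 mol/L
α₀ = 1/(1 + K1/[H⁺] + K1K2/[H⁺]²) = 1/(1 + 10^+0.41 + 10^-3.23) = 0.2800
DIC = [CO2*]/α₀ = 5.345×10^-5 / 0.2800 = 0.1909 mmol/L
[CO3²⁻] = α₂·DIC; α₂ = 0.0001649, so [CO3²⁻] = 0.0001649 × 0.1909 = 3.15×10^-5 mmol/L = 0.0315 μmol/L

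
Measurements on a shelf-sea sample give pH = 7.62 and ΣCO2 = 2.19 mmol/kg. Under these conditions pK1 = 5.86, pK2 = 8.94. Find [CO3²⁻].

[CO3²⁻] = 0.0984 mmol/kg

α₂ = 1 / (1 + [H⁺]/K2 + [H⁺]²/(K1K2)) = 1 / (1 + 10^+1.32 + 10^-0.44)
   = 1 / (1 + 20.893 + 0.36308) = 1/22.256 = 0.04493
[CO3²⁻] = α₂ × DIC = 0.04493 × 2.19 = 0.0984 mmol/kg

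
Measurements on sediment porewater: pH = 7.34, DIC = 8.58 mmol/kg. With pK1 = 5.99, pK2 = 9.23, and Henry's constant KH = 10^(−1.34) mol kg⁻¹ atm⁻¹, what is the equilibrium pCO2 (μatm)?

α₀ = 1 / (1 + K1/[H⁺] + K1K2/[H⁺]²) = 1 / (1 + 10^+1.35 + 10^-0.54)
   = 1 / (1 + 22.387 + 0.28840) = 1/23.676 = 0.04224
[CO2*] = α₀ × DIC = 0.04224 × 8.58 = 0.3624 mmol/kg
pCO2 = [CO2*]/KH = 3.624×10^-4 / 4.571×10^-2 = 7930 μatm

pCO2 = 7930 μatm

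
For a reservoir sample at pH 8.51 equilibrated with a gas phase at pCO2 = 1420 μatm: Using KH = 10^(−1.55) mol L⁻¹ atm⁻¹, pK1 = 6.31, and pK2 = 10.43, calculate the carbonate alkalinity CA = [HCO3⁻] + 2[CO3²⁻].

CA = 6.50 mmol/L

[CO2*] = KH · pCO2 = 10^(−1.55) × 1420×10^-6 = 4.002×10^-5 mol/L
α₀ = 1/(1 + K1/[H⁺] + K1K2/[H⁺]²) = 1/(1 + 10^+2.20 + 10^+0.28) = 0.006196
DIC = [CO2*]/α₀ = 4.002×10^-5 / 0.006196 = 6.459 mmol/L
CA = (α₁ + 2α₂)·DIC = (0.9820 + 2×0.01181) × 6.459 = 6.50 mmol/L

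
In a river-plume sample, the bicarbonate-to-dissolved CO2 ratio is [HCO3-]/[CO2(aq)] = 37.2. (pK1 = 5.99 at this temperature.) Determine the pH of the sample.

From K1 = [H⁺][HCO3-]/[CO2(aq)]:  pH = pK1 + log₁₀([HCO3-]/[CO2(aq)])
log₁₀(37.2) = +1.571
pH = 5.99 + (+1.571) = 7.56

pH = 7.56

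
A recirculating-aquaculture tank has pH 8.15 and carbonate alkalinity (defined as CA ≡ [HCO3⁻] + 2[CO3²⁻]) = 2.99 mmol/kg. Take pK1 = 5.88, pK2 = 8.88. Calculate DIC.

CA = [HCO3⁻] + 2[CO3²⁻] = (α₁ + 2α₂)·DIC
At pH 8.15: [H⁺]/K1 = 10^-2.27 = 0.0053703, K2/[H⁺] = 10^-0.73 = 0.18621
α₁ = 1/(1 + 0.0053703 + 0.18621) = 1/1.1916 = 0.8392; α₂ = α₁·K2/[H⁺] = 0.1563
α₁ + 2α₂ = 1.1518
DIC = CA / (α₁ + 2α₂) = 2.99 / 1.1518 = 2.60 mmol/kg

DIC = 2.60 mmol/kg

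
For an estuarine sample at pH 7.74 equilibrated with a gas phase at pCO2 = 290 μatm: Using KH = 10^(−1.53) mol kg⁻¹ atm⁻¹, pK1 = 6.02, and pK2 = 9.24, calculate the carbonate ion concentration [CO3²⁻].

[CO3²⁻] = 14.2 μmol/kg

[CO2*] = KH · pCO2 = 10^(−1.53) × 290×10^-6 = 8.559×10^-6 mol/kg
α₀ = 1/(1 + K1/[H⁺] + K1K2/[H⁺]²) = 1/(1 + 10^+1.72 + 10^+0.22) = 0.01814
DIC = [CO2*]/α₀ = 8.559×10^-6 / 0.01814 = 0.4719 mmol/kg
[CO3²⁻] = α₂·DIC; α₂ = 0.03010, so [CO3²⁻] = 0.03010 × 0.4719 = 0.0142 mmol/kg = 14.2 μmol/kg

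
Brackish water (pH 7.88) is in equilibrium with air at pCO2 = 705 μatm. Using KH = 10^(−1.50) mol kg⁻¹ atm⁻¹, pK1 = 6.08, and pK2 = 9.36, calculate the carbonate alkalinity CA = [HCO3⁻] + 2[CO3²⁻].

CA = 1.50 mmol/kg

[CO2*] = KH · pCO2 = 10^(−1.50) × 705×10^-6 = 2.229×10^-5 mol/kg
α₀ = 1/(1 + K1/[H⁺] + K1K2/[H⁺]²) = 1/(1 + 10^+1.80 + 10^+0.32) = 0.01511
DIC = [CO2*]/α₀ = 2.229×10^-5 / 0.01511 = 1.476 mmol/kg
CA = (α₁ + 2α₂)·DIC = (0.9533 + 2×0.03157) × 1.476 = 1.50 mmol/kg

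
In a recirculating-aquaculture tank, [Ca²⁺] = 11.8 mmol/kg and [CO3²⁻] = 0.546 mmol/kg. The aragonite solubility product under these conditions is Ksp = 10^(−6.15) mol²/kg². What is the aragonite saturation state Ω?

Ksp = 10^(−6.15) = 7.079×10^-7
Ω = [Ca²⁺][CO3²⁻]/Ksp = (11.8×10^-3)(0.546×10^-3) / 7.079×10^-7 = 9.10

Ω = 9.10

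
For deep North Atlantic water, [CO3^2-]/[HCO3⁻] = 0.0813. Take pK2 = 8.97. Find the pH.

pH = 7.88

From K2 = [H⁺][CO3^2-]/[HCO3⁻]:  pH = pK2 + log₁₀([CO3^2-]/[HCO3⁻])
log₁₀(0.0813) = -1.090
pH = 8.97 + (-1.090) = 7.88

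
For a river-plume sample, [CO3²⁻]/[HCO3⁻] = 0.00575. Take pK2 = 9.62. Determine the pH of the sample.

From K2 = [H⁺][CO3²⁻]/[HCO3⁻]:  pH = pK2 + log₁₀([CO3²⁻]/[HCO3⁻])
log₁₀(0.00575) = -2.240
pH = 9.62 + (-2.240) = 7.38

pH = 7.38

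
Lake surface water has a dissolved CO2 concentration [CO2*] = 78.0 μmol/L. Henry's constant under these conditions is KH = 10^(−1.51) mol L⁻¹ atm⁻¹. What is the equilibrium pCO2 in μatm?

KH = 10^(−1.51) = 3.090×10^-2 mol L⁻¹ atm⁻¹
pCO2 = [CO2*]/KH = 78.0×10^-6 / 3.090×10^-2 = 2.52×10^-3 atm = 2520 μatm

pCO2 = 2520 μatm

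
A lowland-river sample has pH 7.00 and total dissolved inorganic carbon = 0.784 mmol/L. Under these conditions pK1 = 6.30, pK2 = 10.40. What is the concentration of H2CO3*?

α₀ = 1 / (1 + K1/[H⁺] + K1K2/[H⁺]²) = 1 / (1 + 10^+0.70 + 10^-2.70)
   = 1 / (1 + 5.0119 + 0.0019953) = 1/6.0139 = 0.1663
[CO2*] = α₀ × DIC = 0.1663 × 0.784 = 0.130 mmol/L

[CO2*] = 0.130 mmol/L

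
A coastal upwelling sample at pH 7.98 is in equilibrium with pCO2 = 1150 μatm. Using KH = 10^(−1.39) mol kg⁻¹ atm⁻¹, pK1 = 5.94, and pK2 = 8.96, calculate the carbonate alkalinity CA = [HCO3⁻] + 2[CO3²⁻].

CA = 6.21 mmol/kg

[CO2*] = KH · pCO2 = 10^(−1.39) × 1150×10^-6 = 4.685×10^-5 mol/kg
α₀ = 1/(1 + K1/[H⁺] + K1K2/[H⁺]²) = 1/(1 + 10^+2.04 + 10^+1.06) = 0.008188
DIC = [CO2*]/α₀ = 4.685×10^-5 / 0.008188 = 5.722 mmol/kg
CA = (α₁ + 2α₂)·DIC = (0.8978 + 2×0.09401) × 5.722 = 6.21 mmol/kg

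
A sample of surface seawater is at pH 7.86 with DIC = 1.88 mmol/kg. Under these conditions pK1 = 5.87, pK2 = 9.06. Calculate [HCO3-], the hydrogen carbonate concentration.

[HCO3⁻] = 1.75 mmol/kg

α₁ = 1 / (1 + [H⁺]/K1 + K2/[H⁺]) = 1 / (1 + 10^-1.99 + 10^-1.20)
   = 1 / (1 + 0.010233 + 0.063096) = 1/1.0733 = 0.9317
[HCO3⁻] = α₁ × DIC = 0.9317 × 1.88 = 1.75 mmol/kg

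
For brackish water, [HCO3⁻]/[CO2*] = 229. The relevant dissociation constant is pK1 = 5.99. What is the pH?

pH = 8.35

From K1 = [H⁺][HCO3⁻]/[CO2*]:  pH = pK1 + log₁₀([HCO3⁻]/[CO2*])
log₁₀(229) = +2.360
pH = 5.99 + (+2.360) = 8.35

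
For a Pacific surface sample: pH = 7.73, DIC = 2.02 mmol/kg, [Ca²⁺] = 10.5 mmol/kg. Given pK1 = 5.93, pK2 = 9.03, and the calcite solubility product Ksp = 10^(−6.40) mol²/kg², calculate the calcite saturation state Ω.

α₂ = 1 / (1 + [H⁺]/K2 + [H⁺]²/(K1K2)) = 1 / (1 + 10^+1.30 + 10^-0.50)
   = 1 / (1 + 19.953 + 0.31623) = 1/21.269 = 0.04702
[CO3²⁻] = α₂ × DIC = 0.04702 × 2.02 = 0.09497 mmol/kg
Ksp = 10^(−6.40) = 3.981×10^-7
Ω = [Ca²⁺][CO3²⁻]/Ksp = (10.5×10^-3)(9.497×10^-5) / 3.981×10^-7 = 2.50

Ω = 2.50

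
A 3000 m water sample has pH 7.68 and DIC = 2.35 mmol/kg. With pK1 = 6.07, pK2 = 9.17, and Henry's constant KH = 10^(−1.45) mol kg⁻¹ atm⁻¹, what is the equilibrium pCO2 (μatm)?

pCO2 = 1540 μatm

α₀ = 1 / (1 + K1/[H⁺] + K1K2/[H⁺]²) = 1 / (1 + 10^+1.61 + 10^+0.12)
   = 1 / (1 + 40.738 + 1.3183) = 1/43.056 = 0.02323
[CO2*] = α₀ × DIC = 0.02323 × 2.35 = 0.05458 mmol/kg
pCO2 = [CO2*]/KH = 5.458×10^-5 / 3.548×10^-2 = 1540 μatm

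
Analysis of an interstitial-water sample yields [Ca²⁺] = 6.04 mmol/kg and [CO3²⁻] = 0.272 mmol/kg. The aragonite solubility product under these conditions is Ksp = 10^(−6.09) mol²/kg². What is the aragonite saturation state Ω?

Ω = 2.02

Ksp = 10^(−6.09) = 8.128×10^-7
Ω = [Ca²⁺][CO3²⁻]/Ksp = (6.04×10^-3)(0.272×10^-3) / 8.128×10^-7 = 2.02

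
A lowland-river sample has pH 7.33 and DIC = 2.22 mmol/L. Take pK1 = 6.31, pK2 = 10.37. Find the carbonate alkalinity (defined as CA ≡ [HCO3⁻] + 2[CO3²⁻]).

CA = 2.03 mmol/L

CA = [HCO3⁻] + 2[CO3²⁻] = (α₁ + 2α₂)·DIC
At pH 7.33: [H⁺]/K1 = 10^-1.02 = 0.095499, K2/[H⁺] = 10^-3.04 = 0.00091201
α₁ = 1/(1 + 0.095499 + 0.00091201) = 1/1.0964 = 0.9121; α₂ = α₁·K2/[H⁺] = 0.0008318
α₁ + 2α₂ = 0.9137
CA = 0.9137 × 2.22 = 2.03 mmol/L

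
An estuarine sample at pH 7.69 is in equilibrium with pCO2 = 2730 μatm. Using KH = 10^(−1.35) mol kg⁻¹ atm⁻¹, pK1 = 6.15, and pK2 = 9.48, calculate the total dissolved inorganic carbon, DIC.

DIC = 4.42 mmol/kg

[CO2*] = KH · pCO2 = 10^(−1.35) × 2730×10^-6 = 1.219×10^-4 mol/kg
α₀ = 1/(1 + K1/[H⁺] + K1K2/[H⁺]²) = 1/(1 + 10^+1.54 + 10^-0.25) = 0.02760
DIC = [CO2*]/α₀ = 1.219×10^-4 / 0.02760 = 4.42 mmol/kg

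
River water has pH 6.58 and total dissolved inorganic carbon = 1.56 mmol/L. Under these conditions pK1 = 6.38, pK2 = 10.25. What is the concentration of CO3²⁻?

[CO3²⁻] = 0.204 μmol/L

α₂ = 1 / (1 + [H⁺]/K2 + [H⁺]²/(K1K2)) = 1 / (1 + 10^+3.67 + 10^+3.47)
   = 1 / (1 + 4677.4 + 2951.2) = 1/7629.6 = 0.0001311
[CO3²⁻] = α₂ × DIC = 0.0001311 × 1.56 = 0.000204 mmol/L = 0.204 μmol/L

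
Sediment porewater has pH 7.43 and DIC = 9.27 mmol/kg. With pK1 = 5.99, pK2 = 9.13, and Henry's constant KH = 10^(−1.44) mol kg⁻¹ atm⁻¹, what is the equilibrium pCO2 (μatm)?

pCO2 = 8780 μatm

α₀ = 1 / (1 + K1/[H⁺] + K1K2/[H⁺]²) = 1 / (1 + 10^+1.44 + 10^-0.26)
   = 1 / (1 + 27.542 + 0.54954) = 1/29.092 = 0.03437
[CO2*] = α₀ × DIC = 0.03437 × 9.27 = 0.3186 mmol/kg
pCO2 = [CO2*]/KH = 3.186×10^-4 / 3.631×10^-2 = 8780 μatm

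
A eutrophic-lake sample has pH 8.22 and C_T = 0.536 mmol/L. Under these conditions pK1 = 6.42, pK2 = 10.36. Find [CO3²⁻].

α₂ = 1 / (1 + [H⁺]/K2 + [H⁺]²/(K1K2)) = 1 / (1 + 10^+2.14 + 10^+0.34)
   = 1 / (1 + 138.04 + 2.1878) = 1/141.23 = 0.007081
[CO3²⁻] = α₂ × DIC = 0.007081 × 0.536 = 0.00380 mmol/L = 3.80 μmol/L

[CO3²⁻] = 3.80 μmol/L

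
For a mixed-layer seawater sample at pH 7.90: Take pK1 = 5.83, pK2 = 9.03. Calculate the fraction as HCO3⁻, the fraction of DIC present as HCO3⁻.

α₁ = 1 / (1 + [H⁺]/K1 + K2/[H⁺]) = 1 / (1 + 10^-2.07 + 10^-1.13)
   = 1 / (1 + 0.0085114 + 0.074131) = 1/1.0826 = 0.9237

α₁ = 0.924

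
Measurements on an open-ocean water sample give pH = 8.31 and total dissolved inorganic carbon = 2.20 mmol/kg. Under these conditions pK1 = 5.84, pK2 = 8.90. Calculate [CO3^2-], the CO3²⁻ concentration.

[CO3²⁻] = 0.449 mmol/kg

α₂ = 1 / (1 + [H⁺]/K2 + [H⁺]²/(K1K2)) = 1 / (1 + 10^+0.59 + 10^-1.88)
   = 1 / (1 + 3.8905 + 0.013183) = 1/4.9036 = 0.2039
[CO3²⁻] = α₂ × DIC = 0.2039 × 2.20 = 0.449 mmol/kg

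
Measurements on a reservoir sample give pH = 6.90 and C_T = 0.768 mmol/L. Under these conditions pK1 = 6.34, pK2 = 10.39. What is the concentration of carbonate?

[CO3²⁻] = 0.195 μmol/L

α₂ = 1 / (1 + [H⁺]/K2 + [H⁺]²/(K1K2)) = 1 / (1 + 10^+3.49 + 10^+2.93)
   = 1 / (1 + 3090.3 + 851.14) = 1/3942.4 = 0.0002537
[CO3²⁻] = α₂ × DIC = 0.0002537 × 0.768 = 0.000195 mmol/L = 0.195 μmol/L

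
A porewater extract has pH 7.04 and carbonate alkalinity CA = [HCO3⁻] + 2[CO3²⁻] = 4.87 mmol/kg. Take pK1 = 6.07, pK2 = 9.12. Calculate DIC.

DIC = 5.34 mmol/kg

CA = [HCO3⁻] + 2[CO3²⁻] = (α₁ + 2α₂)·DIC
At pH 7.04: [H⁺]/K1 = 10^-0.97 = 0.10715, K2/[H⁺] = 10^-2.08 = 0.0083176
α₁ = 1/(1 + 0.10715 + 0.0083176) = 1/1.1155 = 0.8965; α₂ = α₁·K2/[H⁺] = 0.007457
α₁ + 2α₂ = 0.9114
DIC = CA / (α₁ + 2α₂) = 4.87 / 0.9114 = 5.34 mmol/kg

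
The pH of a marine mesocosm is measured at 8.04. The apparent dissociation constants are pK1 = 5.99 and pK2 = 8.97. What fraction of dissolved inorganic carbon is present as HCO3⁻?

α₁ = 0.888

α₁ = 1 / (1 + [H⁺]/K1 + K2/[H⁺]) = 1 / (1 + 10^-2.05 + 10^-0.93)
   = 1 / (1 + 0.0089125 + 0.11749) = 1/1.1264 = 0.8878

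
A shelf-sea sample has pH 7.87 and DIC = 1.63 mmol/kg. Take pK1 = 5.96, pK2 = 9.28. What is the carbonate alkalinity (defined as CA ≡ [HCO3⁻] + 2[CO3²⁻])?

CA = 1.67 mmol/kg

CA = [HCO3⁻] + 2[CO3²⁻] = (α₁ + 2α₂)·DIC
At pH 7.87: [H⁺]/K1 = 10^-1.91 = 0.012303, K2/[H⁺] = 10^-1.41 = 0.038905
α₁ = 1/(1 + 0.012303 + 0.038905) = 1/1.0512 = 0.9513; α₂ = α₁·K2/[H⁺] = 0.03701
α₁ + 2α₂ = 1.0253
CA = 1.0253 × 1.63 = 1.67 mmol/kg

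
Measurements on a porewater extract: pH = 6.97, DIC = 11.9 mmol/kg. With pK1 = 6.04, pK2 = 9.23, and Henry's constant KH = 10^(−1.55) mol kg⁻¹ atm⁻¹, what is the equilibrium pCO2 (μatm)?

α₀ = 1 / (1 + K1/[H⁺] + K1K2/[H⁺]²) = 1 / (1 + 10^+0.93 + 10^-1.33)
   = 1 / (1 + 8.5114 + 0.046774) = 1/9.5582 = 0.1046
[CO2*] = α₀ × DIC = 0.1046 × 11.9 = 1.245 mmol/kg
pCO2 = [CO2*]/KH = 1.245×10^-3 / 2.818×10^-2 = 4.42×10^4 μatm

pCO2 = 4.42×10^4 μatm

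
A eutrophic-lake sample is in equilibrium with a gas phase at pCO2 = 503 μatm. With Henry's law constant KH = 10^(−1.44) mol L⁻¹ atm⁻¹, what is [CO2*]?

KH = 10^(−1.44) = 3.631×10^-2 mol L⁻¹ atm⁻¹
[CO2*] = KH · pCO2 = 3.631×10^-2 × 503×10^-6 atm = 1.83×10^-5 mol/L

[CO2*] = 18.3 μmol/L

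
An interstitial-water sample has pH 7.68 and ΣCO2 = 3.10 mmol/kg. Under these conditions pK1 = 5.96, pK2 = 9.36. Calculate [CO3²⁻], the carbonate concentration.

α₂ = 1 / (1 + [H⁺]/K2 + [H⁺]²/(K1K2)) = 1 / (1 + 10^+1.68 + 10^-0.04)
   = 1 / (1 + 47.863 + 0.91201) = 1/49.775 = 0.02009
[CO3²⁻] = α₂ × DIC = 0.02009 × 3.10 = 0.0623 mmol/kg

[CO3²⁻] = 0.0623 mmol/kg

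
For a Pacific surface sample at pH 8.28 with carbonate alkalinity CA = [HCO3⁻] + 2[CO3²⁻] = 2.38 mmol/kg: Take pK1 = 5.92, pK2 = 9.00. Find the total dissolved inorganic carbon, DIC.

CA = [HCO3⁻] + 2[CO3²⁻] = (α₁ + 2α₂)·DIC
At pH 8.28: [H⁺]/K1 = 10^-2.36 = 0.0043652, K2/[H⁺] = 10^-0.72 = 0.19055
α₁ = 1/(1 + 0.0043652 + 0.19055) = 1/1.1949 = 0.8369; α₂ = α₁·K2/[H⁺] = 0.1595
α₁ + 2α₂ = 1.1558
DIC = CA / (α₁ + 2α₂) = 2.38 / 1.1558 = 2.06 mmol/kg

DIC = 2.06 mmol/kg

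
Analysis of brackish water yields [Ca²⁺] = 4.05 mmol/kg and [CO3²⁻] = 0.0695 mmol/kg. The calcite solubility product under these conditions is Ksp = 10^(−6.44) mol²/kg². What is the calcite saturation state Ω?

Ω = 0.775

Ksp = 10^(−6.44) = 3.631×10^-7
Ω = [Ca²⁺][CO3²⁻]/Ksp = (4.05×10^-3)(0.0695×10^-3) / 3.631×10^-7 = 0.775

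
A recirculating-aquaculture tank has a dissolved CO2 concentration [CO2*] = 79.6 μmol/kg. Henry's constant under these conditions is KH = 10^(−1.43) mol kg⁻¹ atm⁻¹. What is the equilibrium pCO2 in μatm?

pCO2 = 2140 μatm

KH = 10^(−1.43) = 3.715×10^-2 mol kg⁻¹ atm⁻¹
pCO2 = [CO2*]/KH = 79.6×10^-6 / 3.715×10^-2 = 2.14×10^-3 atm = 2140 μatm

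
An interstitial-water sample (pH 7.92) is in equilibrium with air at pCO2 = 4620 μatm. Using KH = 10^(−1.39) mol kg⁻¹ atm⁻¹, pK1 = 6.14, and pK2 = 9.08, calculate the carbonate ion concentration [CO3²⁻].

[CO2*] = KH · pCO2 = 10^(−1.39) × 4620×10^-6 = 1.882×10^-4 mol/kg
α₀ = 1/(1 + K1/[H⁺] + K1K2/[H⁺]²) = 1/(1 + 10^+1.78 + 10^+0.62) = 0.01528
DIC = [CO2*]/α₀ = 1.882×10^-4 / 0.01528 = 12.31 mmol/kg
[CO3²⁻] = α₂·DIC; α₂ = 0.06372, so [CO3²⁻] = 0.06372 × 12.31 = 0.785 mmol/kg

[CO3²⁻] = 0.785 mmol/kg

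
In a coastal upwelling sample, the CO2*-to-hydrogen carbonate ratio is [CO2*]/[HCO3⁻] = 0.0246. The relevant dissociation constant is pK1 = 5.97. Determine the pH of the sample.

From K1 = [H⁺][HCO3⁻]/[CO2*]:  pH = pK1 − log₁₀([CO2*]/[HCO3⁻])
log₁₀(0.0246) = -1.609
pH = 5.97 − (-1.609) = 7.58

pH = 7.58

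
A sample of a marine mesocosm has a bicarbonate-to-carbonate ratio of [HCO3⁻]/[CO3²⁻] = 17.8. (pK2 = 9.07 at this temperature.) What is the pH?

From K2 = [H⁺][CO3²⁻]/[HCO3⁻]:  pH = pK2 − log₁₀([HCO3⁻]/[CO3²⁻])
log₁₀(17.8) = +1.250
pH = 9.07 − (+1.250) = 7.82

pH = 7.82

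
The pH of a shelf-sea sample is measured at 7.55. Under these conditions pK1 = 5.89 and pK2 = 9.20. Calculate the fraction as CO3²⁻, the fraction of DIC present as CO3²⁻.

α₂ = 1 / (1 + [H⁺]/K2 + [H⁺]²/(K1K2)) = 1 / (1 + 10^+1.65 + 10^-0.01)
   = 1 / (1 + 44.668 + 0.97724) = 1/46.646 = 0.02144

α₂ = 0.0214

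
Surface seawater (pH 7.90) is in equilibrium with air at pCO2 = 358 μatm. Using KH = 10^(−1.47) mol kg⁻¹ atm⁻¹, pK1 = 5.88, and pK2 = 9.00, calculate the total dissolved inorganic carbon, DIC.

DIC = 1.38 mmol/kg

[CO2*] = KH · pCO2 = 10^(−1.47) × 358×10^-6 = 1.213×10^-5 mol/kg
α₀ = 1/(1 + K1/[H⁺] + K1K2/[H⁺]²) = 1/(1 + 10^+2.02 + 10^+0.92) = 0.008770
DIC = [CO2*]/α₀ = 1.213×10^-5 / 0.008770 = 1.38 mmol/kg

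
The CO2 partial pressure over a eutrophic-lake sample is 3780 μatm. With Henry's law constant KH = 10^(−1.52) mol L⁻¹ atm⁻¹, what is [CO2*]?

[CO2*] = 114 μmol/L

KH = 10^(−1.52) = 3.020×10^-2 mol L⁻¹ atm⁻¹
[CO2*] = KH · pCO2 = 3.020×10^-2 × 3780×10^-6 atm = 1.14×10^-4 mol/L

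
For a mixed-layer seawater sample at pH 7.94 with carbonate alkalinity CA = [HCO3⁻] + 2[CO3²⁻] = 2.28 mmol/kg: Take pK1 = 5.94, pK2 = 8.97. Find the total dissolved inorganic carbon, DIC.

DIC = 2.12 mmol/kg

CA = [HCO3⁻] + 2[CO3²⁻] = (α₁ + 2α₂)·DIC
At pH 7.94: [H⁺]/K1 = 10^-2.00 = 0.010000, K2/[H⁺] = 10^-1.03 = 0.093325
α₁ = 1/(1 + 0.010000 + 0.093325) = 1/1.1033 = 0.9064; α₂ = α₁·K2/[H⁺] = 0.08459
α₁ + 2α₂ = 1.0755
DIC = CA / (α₁ + 2α₂) = 2.28 / 1.0755 = 2.12 mmol/kg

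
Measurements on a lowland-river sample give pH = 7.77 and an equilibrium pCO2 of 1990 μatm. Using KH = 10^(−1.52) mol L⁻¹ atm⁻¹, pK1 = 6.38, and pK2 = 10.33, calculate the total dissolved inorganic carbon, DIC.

DIC = 1.54 mmol/L

[CO2*] = KH · pCO2 = 10^(−1.52) × 1990×10^-6 = 6.010×10^-5 mol/L
α₀ = 1/(1 + K1/[H⁺] + K1K2/[H⁺]²) = 1/(1 + 10^+1.39 + 10^-1.17) = 0.03904
DIC = [CO2*]/α₀ = 6.010×10^-5 / 0.03904 = 1.54 mmol/L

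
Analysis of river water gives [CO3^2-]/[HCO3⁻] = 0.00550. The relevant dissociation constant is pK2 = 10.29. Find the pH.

pH = 8.03

From K2 = [H⁺][CO3^2-]/[HCO3⁻]:  pH = pK2 + log₁₀([CO3^2-]/[HCO3⁻])
log₁₀(0.00550) = -2.260
pH = 10.29 + (-2.260) = 8.03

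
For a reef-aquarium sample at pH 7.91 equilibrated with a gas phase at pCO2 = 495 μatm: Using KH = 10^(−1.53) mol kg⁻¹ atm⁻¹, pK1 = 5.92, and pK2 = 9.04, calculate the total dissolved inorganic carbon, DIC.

DIC = 1.55 mmol/kg

[CO2*] = KH · pCO2 = 10^(−1.53) × 495×10^-6 = 1.461×10^-5 mol/kg
α₀ = 1/(1 + K1/[H⁺] + K1K2/[H⁺]²) = 1/(1 + 10^+1.99 + 10^+0.86) = 0.009437
DIC = [CO2*]/α₀ = 1.461×10^-5 / 0.009437 = 1.55 mmol/kg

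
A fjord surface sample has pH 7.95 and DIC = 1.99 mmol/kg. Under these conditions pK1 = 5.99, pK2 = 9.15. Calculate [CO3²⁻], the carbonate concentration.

α₂ = 1 / (1 + [H⁺]/K2 + [H⁺]²/(K1K2)) = 1 / (1 + 10^+1.20 + 10^-0.76)
   = 1 / (1 + 15.849 + 0.17378) = 1/17.023 = 0.05875
[CO3²⁻] = α₂ × DIC = 0.05875 × 1.99 = 0.117 mmol/kg

[CO3²⁻] = 0.117 mmol/kg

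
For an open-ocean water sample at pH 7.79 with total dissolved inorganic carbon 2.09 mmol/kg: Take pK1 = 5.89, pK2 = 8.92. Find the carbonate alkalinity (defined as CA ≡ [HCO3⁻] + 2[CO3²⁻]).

CA = 2.21 mmol/kg

CA = [HCO3⁻] + 2[CO3²⁻] = (α₁ + 2α₂)·DIC
At pH 7.79: [H⁺]/K1 = 10^-1.90 = 0.012589, K2/[H⁺] = 10^-1.13 = 0.074131
α₁ = 1/(1 + 0.012589 + 0.074131) = 1/1.0867 = 0.9202; α₂ = α₁·K2/[H⁺] = 0.06822
α₁ + 2α₂ = 1.0566
CA = 1.0566 × 2.09 = 2.21 mmol/kg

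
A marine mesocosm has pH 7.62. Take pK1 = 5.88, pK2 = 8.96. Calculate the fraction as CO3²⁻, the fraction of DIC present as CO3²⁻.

α₂ = 1 / (1 + [H⁺]/K2 + [H⁺]²/(K1K2)) = 1 / (1 + 10^+1.34 + 10^-0.40)
   = 1 / (1 + 21.878 + 0.39811) = 1/23.276 = 0.04296

α₂ = 0.0430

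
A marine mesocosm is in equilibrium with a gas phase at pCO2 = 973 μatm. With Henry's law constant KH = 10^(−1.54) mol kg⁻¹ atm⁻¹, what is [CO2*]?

[CO2*] = 28.1 μmol/kg

KH = 10^(−1.54) = 2.884×10^-2 mol kg⁻¹ atm⁻¹
[CO2*] = KH · pCO2 = 2.884×10^-2 × 973×10^-6 atm = 2.81×10^-5 mol/kg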